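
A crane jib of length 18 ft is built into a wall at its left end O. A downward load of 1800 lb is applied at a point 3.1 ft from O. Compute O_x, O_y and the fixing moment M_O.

O_x = 0, O_y = 1800 lb, M_O = 5580 lb·ft

ΣF_x = 0: O_x = 0.
ΣF_y = 0: O_y − 1800 = 0 → O_y = 1800 lb.
ΣM about O: M_O − 1800·3.1 = 0 → M_O = 5580 lb·ft.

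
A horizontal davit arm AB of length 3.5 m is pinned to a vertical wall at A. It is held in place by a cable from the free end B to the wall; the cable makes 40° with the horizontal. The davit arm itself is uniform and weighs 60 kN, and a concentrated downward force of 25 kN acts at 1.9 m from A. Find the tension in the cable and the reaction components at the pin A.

ΣM about A: T·sin40°·3.5 − 60·1.75 − 25·1.9 = 0 → T = 152.5/(3.5·0.642788) = 67.7851 ≈ 67.79 kN.
ΣF_x = 0: A_x − T·cos40° = 0 → A_x = 67.7851 × 0.766044 = 51.93 kN.
ΣF_y = 0: A_y + T·sin40° − 60 − 25 = 0 → A_y = 85 − 67.7851 × 0.642788 = 41.43 kN.

T = 67.79 kN, A_x = 51.93 kN, A_y = 41.43 kN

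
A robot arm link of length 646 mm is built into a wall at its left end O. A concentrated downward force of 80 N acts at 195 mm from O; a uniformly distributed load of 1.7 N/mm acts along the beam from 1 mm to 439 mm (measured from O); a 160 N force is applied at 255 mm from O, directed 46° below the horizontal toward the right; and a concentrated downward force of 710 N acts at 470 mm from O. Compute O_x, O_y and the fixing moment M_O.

O_x = -111.1 N, O_y = 1650 N, M_O = 542500 N·mm

Resultant of the distributed load: 1.7 × 438 = 744.6 N at 220 mm from O.
ΣF_x = 0: O_x + 160·cos46° = 0 → O_x = -111.1 N.
ΣF_y = 0: O_y − 80 − 1.7·438 − 160·sin46° − 710 = 0 → O_y = 1650 N.
ΣM about O: M_O − 80·195 − (1.7·438)·220 − 160·sin46°·255 − 710·470 = 0 → M_O = 542500 N·mm.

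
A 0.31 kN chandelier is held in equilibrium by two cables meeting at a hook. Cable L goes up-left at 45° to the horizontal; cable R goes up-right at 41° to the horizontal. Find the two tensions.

ΣF_x = 0: −T_L·cos45° + T_R·cos41° = 0 → T_R = 0.936926·T_L.
ΣF_y = 0: T_L·sin45° + T_R·sin41° = 0.31.
Substitute: T_L·(0.707107 + 0.936926·0.656059) = 0.31 → T_L = 0.234531 ≈ 0.2345 kN.
Then T_R = 0.936926 × 0.234531 = 0.2197 kN.

T_L = 0.2345 kN, T_R = 0.2197 kN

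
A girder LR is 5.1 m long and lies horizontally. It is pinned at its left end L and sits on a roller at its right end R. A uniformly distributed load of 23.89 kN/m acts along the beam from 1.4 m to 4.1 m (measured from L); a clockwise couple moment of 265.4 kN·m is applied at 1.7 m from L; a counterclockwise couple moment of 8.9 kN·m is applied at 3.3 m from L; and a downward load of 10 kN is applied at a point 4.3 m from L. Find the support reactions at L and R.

L_x = 0, L_y = -19.00 kN, R_y = 93.51 kN

Resultant of the distributed load: 23.89 × 2.7 = 64.503 kN at 2.75 m from L.
Taking moments about L: R_y·5.1 − (23.89·2.7)·2.75 − 265.4 + 8.9 − 10·4.3 = 0 → R_y = 476.88325/5.1 = 93.5065 ≈ 93.51 kN.
ΣF_y = 0: L_y + 93.5065 − 23.89·2.7 − 10 = 0 → L_y = -19.00 kN.
ΣF_x = 0: no horizontal applied forces, so L_x = 0.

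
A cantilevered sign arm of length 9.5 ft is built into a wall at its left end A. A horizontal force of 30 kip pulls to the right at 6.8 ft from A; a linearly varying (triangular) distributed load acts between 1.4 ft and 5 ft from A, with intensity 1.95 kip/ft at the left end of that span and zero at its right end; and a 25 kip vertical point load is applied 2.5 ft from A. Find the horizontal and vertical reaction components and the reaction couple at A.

A_x = -30.00 kip, A_y = 28.51 kip, M_A = 71.63 kip·ft

Resultant of the triangular load: ½ × 1.95 × 3.6 = 3.51 kip, acting at 2.6 ft from A (one-third of the span from the peak).
ΣF_x = 0: A_x + 30 = 0 → A_x = -30.00 kip.
ΣF_y = 0: A_y − ½·1.95·3.6 − 25 = 0 → A_y = 28.51 kip.
ΣM about A: M_A − (½·1.95·3.6)·2.6 − 25·2.5 = 0 → M_A = 71.63 kip·ft.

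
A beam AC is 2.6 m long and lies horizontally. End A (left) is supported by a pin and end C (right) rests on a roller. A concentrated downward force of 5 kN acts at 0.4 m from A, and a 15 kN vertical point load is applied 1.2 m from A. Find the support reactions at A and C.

ΣM about A: C_y·2.6 − 5·0.4 − 15·1.2 = 0 → C_y = 20/2.6 = 7.69231 ≈ 7.692 kN.
ΣF_y = 0: A_y + 7.69231 − 5 − 15 = 0 → A_y = 12.31 kN.
ΣF_x = 0: no horizontal applied forces, so A_x = 0.

A_x = 0, A_y = 12.31 kN, C_y = 7.692 kN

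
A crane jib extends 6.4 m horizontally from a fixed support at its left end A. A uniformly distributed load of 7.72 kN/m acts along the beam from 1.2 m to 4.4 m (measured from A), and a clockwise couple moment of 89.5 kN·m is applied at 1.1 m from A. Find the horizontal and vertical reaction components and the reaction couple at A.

A_x = 0, A_y = 24.70 kN, M_A = 158.7 kN·m

Resultant of the distributed load: 7.72 × 3.2 = 24.704 kN at 2.8 m from A.
ΣF_x = 0: A_x = 0.
ΣF_y = 0: A_y − 7.72·3.2 = 0 → A_y = 24.70 kN.
ΣM about A: M_A − (7.72·3.2)·2.8 − 89.5 = 0 → M_A = 158.7 kN·m.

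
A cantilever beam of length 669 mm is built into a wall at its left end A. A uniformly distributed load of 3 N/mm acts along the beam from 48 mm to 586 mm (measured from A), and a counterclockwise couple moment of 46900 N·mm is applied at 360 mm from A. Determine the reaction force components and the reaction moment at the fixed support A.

A_x = 0, A_y = 1614 N, M_A = 464700 N·mm

Resultant of the distributed load: 3 × 538 = 1614 N at 317 mm from A.
ΣF_x = 0: A_x = 0.
ΣF_y = 0: A_y − 3·538 = 0 → A_y = 1614 N.
ΣM about A: M_A − (3·538)·317 + 46900 = 0 → M_A = 464700 N·mm.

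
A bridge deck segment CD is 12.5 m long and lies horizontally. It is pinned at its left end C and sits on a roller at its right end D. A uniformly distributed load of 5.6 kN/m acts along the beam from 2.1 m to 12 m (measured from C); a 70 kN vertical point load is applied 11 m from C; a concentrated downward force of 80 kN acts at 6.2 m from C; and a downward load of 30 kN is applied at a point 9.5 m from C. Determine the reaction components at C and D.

C_x = 0, C_y = 80.09 kN, D_y = 155.3 kN

Resultant of the distributed load: 5.6 × 9.9 = 55.44 kN at 7.05 m from C.
Taking moments about C: D_y·12.5 − (5.6·9.9)·7.05 − 70·11 − 80·6.2 − 30·9.5 = 0 → D_y = 1941.852/12.5 = 155.348 ≈ 155.3 kN.
ΣF_y = 0: C_y + 155.348 − 5.6·9.9 − 70 − 80 − 30 = 0 → C_y = 80.09 kN.
ΣF_x = 0: no horizontal applied forces, so C_x = 0.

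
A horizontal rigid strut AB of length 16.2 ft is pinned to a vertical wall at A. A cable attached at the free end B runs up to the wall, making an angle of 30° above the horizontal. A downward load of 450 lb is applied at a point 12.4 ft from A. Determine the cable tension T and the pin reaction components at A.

T = 688.9 lb, A_x = 596.6 lb, A_y = 105.6 lb

ΣM about A: T·sin30°·16.2 − 450·12.4 = 0 → T = 5580/(16.2·0.5) = 688.889 ≈ 688.9 lb.
ΣF_x = 0: A_x − T·cos30° = 0 → A_x = 688.889 × 0.866025 = 596.6 lb.
ΣF_y = 0: A_y + T·sin30° − 450 = 0 → A_y = 450 − 688.889 × 0.5 = 105.6 lb.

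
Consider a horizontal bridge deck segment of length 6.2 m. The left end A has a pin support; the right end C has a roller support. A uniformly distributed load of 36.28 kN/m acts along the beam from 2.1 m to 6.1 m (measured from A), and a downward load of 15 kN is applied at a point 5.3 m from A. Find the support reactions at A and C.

A_x = 0, A_y = 51.33 kN, C_y = 108.8 kN

Resultant of the distributed load: 36.28 × 4 = 145.12 kN at 4.1 m from A.
ΣM about A: C_y·6.2 − (36.28·4)·4.1 − 15·5.3 = 0 → C_y = 674.492/6.2 = 108.789 ≈ 108.8 kN.
ΣF_y = 0: A_y + 108.789 − 36.28·4 − 15 = 0 → A_y = 51.33 kN.
ΣF_x = 0: no horizontal applied forces, so A_x = 0.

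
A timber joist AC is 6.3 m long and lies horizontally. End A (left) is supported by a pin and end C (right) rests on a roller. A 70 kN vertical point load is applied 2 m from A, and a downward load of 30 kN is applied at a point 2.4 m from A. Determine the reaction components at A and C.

Taking moments about A: C_y·6.3 − 70·2 − 30·2.4 = 0 → C_y = 212/6.3 = 33.6508 ≈ 33.65 kN.
ΣF_y = 0: A_y + 33.6508 − 70 − 30 = 0 → A_y = 66.35 kN.
ΣF_x = 0: no horizontal applied forces, so A_x = 0.

A_x = 0, A_y = 66.35 kN, C_y = 33.65 kN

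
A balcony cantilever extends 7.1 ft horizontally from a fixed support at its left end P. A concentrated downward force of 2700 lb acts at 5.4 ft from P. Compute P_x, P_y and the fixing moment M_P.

ΣF_x = 0: P_x = 0.
ΣF_y = 0: P_y − 2700 = 0 → P_y = 2700 lb.
ΣM about P: M_P − 2700·5.4 = 0 → M_P = 14580 lb·ft.

P_x = 0, P_y = 2700 lb, M_P = 14580 lb·ft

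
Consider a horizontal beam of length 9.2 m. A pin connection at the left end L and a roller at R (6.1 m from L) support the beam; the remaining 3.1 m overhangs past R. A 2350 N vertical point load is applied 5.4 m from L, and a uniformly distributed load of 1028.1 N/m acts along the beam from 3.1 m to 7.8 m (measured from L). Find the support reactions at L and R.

Resultant of the distributed load: 1028.1 × 4.7 = 4832.07 N at 5.45 m from L.
Moments about L: R_y·6.1 − 2350·5.4 − (1028.1·4.7)·5.45 = 0 → R_y = 39024.7815/6.1 = 6397.51 ≈ 6398 N.
ΣF_y = 0: L_y + 6397.51 − 2350 − 1028.1·4.7 = 0 → L_y = 784.6 N.
ΣF_x = 0: no horizontal applied forces, so L_x = 0.

L_x = 0, L_y = 784.6 N, R_y = 6398 N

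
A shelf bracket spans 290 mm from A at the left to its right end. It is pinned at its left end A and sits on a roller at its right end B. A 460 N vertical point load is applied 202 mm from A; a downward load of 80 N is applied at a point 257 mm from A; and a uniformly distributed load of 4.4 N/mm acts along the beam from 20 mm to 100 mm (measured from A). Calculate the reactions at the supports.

Resultant of the distributed load: 4.4 × 80 = 352 N at 60 mm from A.
ΣM about A: B_y·290 − 460·202 − 80·257 − (4.4·80)·60 = 0 → B_y = 134600/290 = 464.138 ≈ 464.1 N.
ΣF_y = 0: A_y + 464.138 − 460 − 80 − 4.4·80 = 0 → A_y = 427.9 N.
ΣF_x = 0: no horizontal applied forces, so A_x = 0.

A_x = 0, A_y = 427.9 N, B_y = 464.1 N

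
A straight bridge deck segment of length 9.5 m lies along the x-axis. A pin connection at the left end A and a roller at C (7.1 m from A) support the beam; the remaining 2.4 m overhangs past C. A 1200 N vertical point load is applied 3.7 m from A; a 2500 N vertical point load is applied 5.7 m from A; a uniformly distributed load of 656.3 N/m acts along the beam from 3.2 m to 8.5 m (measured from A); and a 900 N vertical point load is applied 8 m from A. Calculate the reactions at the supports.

A_x = 0, A_y = 1566 N, C_y = 6512 N

Resultant of the distributed load: 656.3 × 5.3 = 3478.39 N at 5.85 m from A.
ΣM about A: C_y·7.1 − 1200·3.7 − 2500·5.7 − (656.3·5.3)·5.85 − 900·8 = 0 → C_y = 46238.5815/7.1 = 6512.48 ≈ 6512 N.
ΣF_y = 0: A_y + 6512.48 − 1200 − 2500 − 656.3·5.3 − 900 = 0 → A_y = 1566 N.
ΣF_x = 0: no horizontal applied forces, so A_x = 0.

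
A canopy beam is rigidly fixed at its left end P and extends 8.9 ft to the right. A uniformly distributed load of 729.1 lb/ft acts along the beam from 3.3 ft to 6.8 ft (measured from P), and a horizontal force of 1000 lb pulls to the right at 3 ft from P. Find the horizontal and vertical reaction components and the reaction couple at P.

P_x = -1000 lb, P_y = 2552 lb, M_P = 12890 lb·ft

Resultant of the distributed load: 729.1 × 3.5 = 2551.85 lb at 5.05 ft from P.
ΣF_x = 0: P_x + 1000 = 0 → P_x = -1000 lb.
ΣF_y = 0: P_y − 729.1·3.5 = 0 → P_y = 2552 lb.
ΣM about P: M_P − (729.1·3.5)·5.05 = 0 → M_P = 12890 lb·ft.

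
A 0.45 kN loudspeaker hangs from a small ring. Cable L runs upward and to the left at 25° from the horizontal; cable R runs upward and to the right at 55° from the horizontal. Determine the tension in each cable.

ΣF_x = 0: −T_L·cos25° + T_R·cos55° = 0 → T_R = 1.5801·T_L.
ΣF_y = 0: T_L·sin25° + T_R·sin55° = 0.45.
Substitute: T_L·(0.422618 + 1.5801·0.819152) = 0.45 → T_L = 0.262091 ≈ 0.2621 kN.
Then T_R = 1.5801 × 0.262091 = 0.4141 kN.

T_L = 0.2621 kN, T_R = 0.4141 kN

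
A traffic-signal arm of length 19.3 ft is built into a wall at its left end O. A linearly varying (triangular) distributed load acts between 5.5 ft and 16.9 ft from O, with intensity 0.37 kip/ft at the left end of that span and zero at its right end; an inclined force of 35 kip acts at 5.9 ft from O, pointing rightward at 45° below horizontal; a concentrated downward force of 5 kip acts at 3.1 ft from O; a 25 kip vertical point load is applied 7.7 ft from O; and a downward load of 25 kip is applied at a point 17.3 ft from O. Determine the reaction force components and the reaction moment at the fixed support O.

O_x = -24.75 kip, O_y = 81.86 kip, M_O = 806.1 kip·ft

Resultant of the triangular load: ½ × 0.37 × 11.4 = 2.109 kip, acting at 9.3 ft from O (one-third of the span from the peak).
ΣF_x = 0: O_x + 35·cos45° = 0 → O_x = -24.75 kip.
ΣF_y = 0: O_y − ½·0.37·11.4 − 35·sin45° − 5 − 25 − 25 = 0 → O_y = 81.86 kip.
ΣM about O: M_O − (½·0.37·11.4)·9.3 − 35·sin45°·5.9 − 5·3.1 − 25·7.7 − 25·17.3 = 0 → M_O = 806.1 kip·ft.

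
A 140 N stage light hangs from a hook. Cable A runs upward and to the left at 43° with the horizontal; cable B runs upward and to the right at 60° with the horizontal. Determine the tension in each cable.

T_A = 71.84 N, T_B = 105.1 N

ΣF_x = 0: −T_A·cos43° + T_B·cos60° = 0 → T_B = 1.46271·T_A.
ΣF_y = 0: T_A·sin43° + T_B·sin60° = 140.
Substitute: T_A·(0.681998 + 1.46271·0.866025) = 140 → T_A = 71.8412 ≈ 71.84 N.
Then T_B = 1.46271 × 71.8412 = 105.1 N.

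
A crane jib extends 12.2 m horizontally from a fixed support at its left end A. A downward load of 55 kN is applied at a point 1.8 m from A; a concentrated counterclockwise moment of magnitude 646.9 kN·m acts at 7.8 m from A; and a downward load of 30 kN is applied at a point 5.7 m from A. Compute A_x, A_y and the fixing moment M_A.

A_x = 0, A_y = 85.00 kN, M_A = -376.9 kN·m

ΣF_x = 0: A_x = 0.
ΣF_y = 0: A_y − 55 − 30 = 0 → A_y = 85.00 kN.
ΣM about A: M_A − 55·1.8 + 646.9 − 30·5.7 = 0 → M_A = -376.9 kN·m.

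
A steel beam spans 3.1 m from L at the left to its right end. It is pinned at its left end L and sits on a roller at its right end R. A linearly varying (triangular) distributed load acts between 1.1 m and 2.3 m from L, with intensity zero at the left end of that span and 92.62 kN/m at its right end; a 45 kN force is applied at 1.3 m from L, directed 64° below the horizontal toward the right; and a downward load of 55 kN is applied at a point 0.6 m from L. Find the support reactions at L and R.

Resultant of the triangular load: ½ × 92.62 × 1.2 = 55.572 kN, acting at 1.9 m from L (one-third of the span from the peak).
Moments about L: R_y·3.1 − (½·92.62·1.2)·1.9 − 45·sin64°·1.3 − 55·0.6 = 0 → R_y = 191.166/3.1 = 61.6665 ≈ 61.67 kN.
ΣF_y = 0: L_y + 61.6665 − ½·92.62·1.2 − 45·sin64° − 55 = 0 → L_y = 89.35 kN.
ΣF_x = 0: L_x + 45·cos64° = 0 → L_x = -19.73 kN.

L_x = -19.73 kN, L_y = 89.35 kN, R_y = 61.67 kN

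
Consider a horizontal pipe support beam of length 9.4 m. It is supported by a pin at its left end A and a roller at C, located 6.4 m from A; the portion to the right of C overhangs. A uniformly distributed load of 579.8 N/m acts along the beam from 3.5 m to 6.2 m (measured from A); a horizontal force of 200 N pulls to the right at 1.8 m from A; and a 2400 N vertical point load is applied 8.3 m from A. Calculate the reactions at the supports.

Resultant of the distributed load: 579.8 × 2.7 = 1565.46 N at 4.85 m from A.
Moments about A: C_y·6.4 − (579.8·2.7)·4.85 − 2400·8.3 = 0 → C_y = 27512.481/6.4 = 4298.83 ≈ 4299 N.
ΣF_y = 0: A_y + 4298.83 − 579.8·2.7 − 2400 = 0 → A_y = -333.4 N.
ΣF_x = 0: A_x + 200 = 0 → A_x = -200.0 N.

A_x = -200.0 N, A_y = -333.4 N, C_y = 4299 N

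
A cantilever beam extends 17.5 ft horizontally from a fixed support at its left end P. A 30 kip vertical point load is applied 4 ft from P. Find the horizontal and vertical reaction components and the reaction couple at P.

ΣF_x = 0: P_x = 0.
ΣF_y = 0: P_y − 30 = 0 → P_y = 30.00 kip.
ΣM about P: M_P − 30·4 = 0 → M_P = 120.0 kip·ft.

P_x = 0, P_y = 30.00 kip, M_P = 120.0 kip·ft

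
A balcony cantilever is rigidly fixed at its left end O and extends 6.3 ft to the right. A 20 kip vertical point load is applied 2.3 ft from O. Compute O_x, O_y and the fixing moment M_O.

O_x = 0, O_y = 20.00 kip, M_O = 46.00 kip·ft

ΣF_x = 0: O_x = 0.
ΣF_y = 0: O_y − 20 = 0 → O_y = 20.00 kip.
ΣM about O: M_O − 20·2.3 = 0 → M_O = 46.00 kip·ft.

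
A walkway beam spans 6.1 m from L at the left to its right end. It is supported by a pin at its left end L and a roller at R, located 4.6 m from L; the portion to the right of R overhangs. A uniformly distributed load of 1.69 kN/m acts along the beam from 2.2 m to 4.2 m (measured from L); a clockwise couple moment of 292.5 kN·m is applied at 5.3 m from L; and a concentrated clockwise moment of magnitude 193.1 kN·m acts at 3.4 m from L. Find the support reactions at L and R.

L_x = 0, L_y = -104.5 kN, R_y = 107.9 kN

Resultant of the distributed load: 1.69 × 2 = 3.38 kN at 3.2 m from L.
Taking moments about L: R_y·4.6 − (1.69·2)·3.2 − 292.5 − 193.1 = 0 → R_y = 496.416/4.6 = 107.917 ≈ 107.9 kN.
ΣF_y = 0: L_y + 107.917 − 1.69·2 = 0 → L_y = -104.5 kN.
ΣF_x = 0: no horizontal applied forces, so L_x = 0.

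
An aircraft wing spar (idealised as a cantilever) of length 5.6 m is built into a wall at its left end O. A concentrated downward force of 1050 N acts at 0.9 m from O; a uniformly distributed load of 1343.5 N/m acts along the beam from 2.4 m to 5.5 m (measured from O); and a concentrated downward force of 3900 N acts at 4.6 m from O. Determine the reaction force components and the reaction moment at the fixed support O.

O_x = 0, O_y = 9115 N, M_O = 35340 N·m

Resultant of the distributed load: 1343.5 × 3.1 = 4164.85 N at 3.95 m from O.
ΣF_x = 0: O_x = 0.
ΣF_y = 0: O_y − 1050 − 1343.5·3.1 − 3900 = 0 → O_y = 9115 N.
ΣM about O: M_O − 1050·0.9 − (1343.5·3.1)·3.95 − 3900·4.6 = 0 → M_O = 35340 N·m.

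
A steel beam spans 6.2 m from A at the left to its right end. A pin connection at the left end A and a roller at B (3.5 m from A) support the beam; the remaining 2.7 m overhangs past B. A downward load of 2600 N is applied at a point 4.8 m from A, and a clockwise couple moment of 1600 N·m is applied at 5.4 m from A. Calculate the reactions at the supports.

A_x = 0, A_y = -1423 N, B_y = 4023 N

ΣM about A: B_y·3.5 − 2600·4.8 − 1600 = 0 → B_y = 14080/3.5 = 4022.86 ≈ 4023 N.
ΣF_y = 0: A_y + 4022.86 − 2600 = 0 → A_y = -1423 N.
ΣF_x = 0: no horizontal applied forces, so A_x = 0.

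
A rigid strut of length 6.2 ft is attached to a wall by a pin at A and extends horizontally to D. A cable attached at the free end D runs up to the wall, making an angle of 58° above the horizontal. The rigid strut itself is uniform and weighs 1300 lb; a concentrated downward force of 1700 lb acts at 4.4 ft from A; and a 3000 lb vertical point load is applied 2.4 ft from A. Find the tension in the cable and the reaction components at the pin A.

ΣM about A: T·sin58°·6.2 − 1300·3.1 − 1700·4.4 − 3000·2.4 = 0 → T = 18710/(6.2·0.848048) = 3558.46 ≈ 3558 lb.
ΣF_x = 0: A_x − T·cos58° = 0 → A_x = 3558.46 × 0.529919 = 1886 lb.
ΣF_y = 0: A_y + T·sin58° − 1300 − 1700 − 3000 = 0 → A_y = 6000 − 3558.46 × 0.848048 = 2982 lb.

T = 3558 lb, A_x = 1886 lb, A_y = 2982 lb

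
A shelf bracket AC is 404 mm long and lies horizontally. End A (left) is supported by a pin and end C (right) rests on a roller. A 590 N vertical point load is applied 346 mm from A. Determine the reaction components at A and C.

Taking moments about A: C_y·404 − 590·346 = 0 → C_y = 204140/404 = 505.297 ≈ 505.3 N.
ΣF_y = 0: A_y + 505.297 − 590 = 0 → A_y = 84.70 N.
ΣF_x = 0: no horizontal applied forces, so A_x = 0.

A_x = 0, A_y = 84.70 N, C_y = 505.3 N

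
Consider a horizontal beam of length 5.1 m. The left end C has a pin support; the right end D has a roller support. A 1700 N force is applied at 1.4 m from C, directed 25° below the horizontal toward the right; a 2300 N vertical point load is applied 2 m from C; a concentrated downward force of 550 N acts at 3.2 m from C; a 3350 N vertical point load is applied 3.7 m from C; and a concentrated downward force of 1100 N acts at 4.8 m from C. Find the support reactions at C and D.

Moments about C: D_y·5.1 − 1700·sin25°·1.4 − 2300·2 − 550·3.2 − 3350·3.7 − 1100·4.8 = 0 → D_y = 25040.8/5.1 = 4909.96 ≈ 4910 N.
ΣF_y = 0: C_y + 4909.96 − 1700·sin25° − 2300 − 550 − 3350 − 1100 = 0 → C_y = 3108 N.
ΣF_x = 0: C_x + 1700·cos25° = 0 → C_x = -1541 N.

C_x = -1541 N, C_y = 3108 N, D_y = 4910 N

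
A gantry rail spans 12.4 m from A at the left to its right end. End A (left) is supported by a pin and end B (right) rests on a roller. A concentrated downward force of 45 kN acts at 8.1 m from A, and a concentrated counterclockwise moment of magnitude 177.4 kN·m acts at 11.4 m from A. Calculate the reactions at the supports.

A_x = 0, A_y = 29.91 kN, B_y = 15.09 kN

Taking moments about A: B_y·12.4 − 45·8.1 + 177.4 = 0 → B_y = 187.1/12.4 = 15.0887 ≈ 15.09 kN.
ΣF_y = 0: A_y + 15.0887 − 45 = 0 → A_y = 29.91 kN.
ΣF_x = 0: no horizontal applied forces, so A_x = 0.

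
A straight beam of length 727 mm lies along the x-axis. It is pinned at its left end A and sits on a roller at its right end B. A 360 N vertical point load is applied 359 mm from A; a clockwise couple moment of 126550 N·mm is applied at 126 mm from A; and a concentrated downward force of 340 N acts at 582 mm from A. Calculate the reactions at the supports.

Taking moments about A: B_y·727 − 360·359 − 126550 − 340·582 = 0 → B_y = 453670/727 = 624.03 ≈ 624.0 N.
ΣF_y = 0: A_y + 624.03 − 360 − 340 = 0 → A_y = 75.97 N.
ΣF_x = 0: no horizontal applied forces, so A_x = 0.

A_x = 0, A_y = 75.97 N, B_y = 624.0 N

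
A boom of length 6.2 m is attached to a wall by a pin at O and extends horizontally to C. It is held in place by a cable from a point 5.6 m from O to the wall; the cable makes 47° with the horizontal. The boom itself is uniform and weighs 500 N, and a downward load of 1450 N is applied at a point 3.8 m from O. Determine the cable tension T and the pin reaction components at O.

ΣM about O: T·sin47°·5.6 − 500·3.1 − 1450·3.8 = 0 → T = 7060/(5.6·0.731354) = 1723.81 ≈ 1724 N.
ΣF_x = 0: O_x − T·cos47° = 0 → O_x = 1723.81 × 0.681998 = 1176 N.
ΣF_y = 0: O_y + T·sin47° − 500 − 1450 = 0 → O_y = 1950 − 1723.81 × 0.731354 = 689.3 N.

T = 1724 N, O_x = 1176 N, O_y = 689.3 N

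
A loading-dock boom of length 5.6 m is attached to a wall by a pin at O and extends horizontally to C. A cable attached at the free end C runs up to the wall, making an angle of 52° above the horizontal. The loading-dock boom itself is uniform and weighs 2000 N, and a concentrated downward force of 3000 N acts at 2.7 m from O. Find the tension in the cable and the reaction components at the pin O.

ΣM about O: T·sin52°·5.6 − 2000·2.8 − 3000·2.7 = 0 → T = 13700/(5.6·0.788011) = 3104.56 ≈ 3105 N.
ΣF_x = 0: O_x − T·cos52° = 0 → O_x = 3104.56 × 0.615661 = 1911 N.
ΣF_y = 0: O_y + T·sin52° − 2000 − 3000 = 0 → O_y = 5000 − 3104.56 × 0.788011 = 2554 N.

T = 3105 N, O_x = 1911 N, O_y = 2554 N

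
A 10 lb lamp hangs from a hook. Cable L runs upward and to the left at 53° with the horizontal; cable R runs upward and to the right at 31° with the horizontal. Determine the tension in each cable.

ΣF_x = 0: −T_L·cos53° + T_R·cos31° = 0 → T_R = 0.702098·T_L.
ΣF_y = 0: T_L·sin53° + T_R·sin31° = 10.
Substitute: T_L·(0.798636 + 0.702098·0.515038) = 10 → T_L = 8.61888 ≈ 8.619 lb.
Then T_R = 0.702098 × 8.61888 = 6.051 lb.

T_L = 8.619 lb, T_R = 6.051 lb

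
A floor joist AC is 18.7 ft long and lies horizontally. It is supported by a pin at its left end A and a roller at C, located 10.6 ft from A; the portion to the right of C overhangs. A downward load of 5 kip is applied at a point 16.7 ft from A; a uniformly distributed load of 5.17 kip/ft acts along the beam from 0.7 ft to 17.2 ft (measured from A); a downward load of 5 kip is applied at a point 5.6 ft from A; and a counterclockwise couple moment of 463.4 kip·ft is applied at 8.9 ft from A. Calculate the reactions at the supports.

A_x = 0, A_y = 56.48 kip, C_y = 38.83 kip

Resultant of the distributed load: 5.17 × 16.5 = 85.305 kip at 8.95 ft from A.
Moments about A: C_y·10.6 − 5·16.7 − (5.17·16.5)·8.95 − 5·5.6 + 463.4 = 0 → C_y = 411.57975/10.6 = 38.8283 ≈ 38.83 kip.
ΣF_y = 0: A_y + 38.8283 − 5 − 5.17·16.5 − 5 = 0 → A_y = 56.48 kip.
ΣF_x = 0: no horizontal applied forces, so A_x = 0.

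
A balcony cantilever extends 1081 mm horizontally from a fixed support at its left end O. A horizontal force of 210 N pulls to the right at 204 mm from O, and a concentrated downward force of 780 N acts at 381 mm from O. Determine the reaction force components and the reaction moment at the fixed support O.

ΣF_x = 0: O_x + 210 = 0 → O_x = -210.0 N.
ΣF_y = 0: O_y − 780 = 0 → O_y = 780.0 N.
ΣM about O: M_O − 780·381 = 0 → M_O = 297200 N·mm.

O_x = -210.0 N, O_y = 780.0 N, M_O = 297200 N·mm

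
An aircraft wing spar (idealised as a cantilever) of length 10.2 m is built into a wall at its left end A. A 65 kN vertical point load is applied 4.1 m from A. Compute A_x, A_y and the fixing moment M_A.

ΣF_x = 0: A_x = 0.
ΣF_y = 0: A_y − 65 = 0 → A_y = 65.00 kN.
ΣM about A: M_A − 65·4.1 = 0 → M_A = 266.5 kN·m.

A_x = 0, A_y = 65.00 kN, M_A = 266.5 kN·m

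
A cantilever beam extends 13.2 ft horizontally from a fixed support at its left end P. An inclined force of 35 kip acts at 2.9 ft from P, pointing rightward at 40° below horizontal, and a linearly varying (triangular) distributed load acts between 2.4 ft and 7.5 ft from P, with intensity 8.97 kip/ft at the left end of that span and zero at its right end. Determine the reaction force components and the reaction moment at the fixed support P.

Resultant of the triangular load: ½ × 8.97 × 5.1 = 22.8735 kip, acting at 4.1 ft from P (one-third of the span from the peak).
ΣF_x = 0: P_x + 35·cos40° = 0 → P_x = -26.81 kip.
ΣF_y = 0: P_y − 35·sin40° − ½·8.97·5.1 = 0 → P_y = 45.37 kip.
ΣM about P: M_P − 35·sin40°·2.9 − (½·8.97·5.1)·4.1 = 0 → M_P = 159.0 kip·ft.

P_x = -26.81 kip, P_y = 45.37 kip, M_P = 159.0 kip·ft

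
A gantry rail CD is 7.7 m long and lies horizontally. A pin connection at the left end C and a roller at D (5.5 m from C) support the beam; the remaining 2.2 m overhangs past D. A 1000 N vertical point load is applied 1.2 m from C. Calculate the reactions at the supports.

C_x = 0, C_y = 781.8 N, D_y = 218.2 N

Taking moments about C: D_y·5.5 − 1000·1.2 = 0 → D_y = 1200/5.5 = 218.182 ≈ 218.2 N.
ΣF_y = 0: C_y + 218.182 − 1000 = 0 → C_y = 781.8 N.
ΣF_x = 0: no horizontal applied forces, so C_x = 0.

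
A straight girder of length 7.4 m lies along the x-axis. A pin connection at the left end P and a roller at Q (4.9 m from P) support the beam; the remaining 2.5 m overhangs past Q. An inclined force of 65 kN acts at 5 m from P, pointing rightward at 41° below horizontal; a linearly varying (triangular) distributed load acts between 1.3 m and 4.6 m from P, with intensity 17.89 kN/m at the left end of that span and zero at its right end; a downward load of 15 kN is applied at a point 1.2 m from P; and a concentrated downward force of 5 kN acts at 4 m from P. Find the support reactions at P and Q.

P_x = -49.06 kN, P_y = 26.44 kN, Q_y = 65.73 kN

Resultant of the triangular load: ½ × 17.89 × 3.3 = 29.5185 kN, acting at 2.4 m from P (one-third of the span from the peak).
Taking moments about P: Q_y·4.9 − 65·sin41°·5 − (½·17.89·3.3)·2.4 − 15·1.2 − 5·4 = 0 → Q_y = 322.064/4.9 = 65.7273 ≈ 65.73 kN.
ΣF_y = 0: P_y + 65.7273 − 65·sin41° − ½·17.89·3.3 − 15 − 5 = 0 → P_y = 26.44 kN.
ΣF_x = 0: P_x + 65·cos41° = 0 → P_x = -49.06 kN.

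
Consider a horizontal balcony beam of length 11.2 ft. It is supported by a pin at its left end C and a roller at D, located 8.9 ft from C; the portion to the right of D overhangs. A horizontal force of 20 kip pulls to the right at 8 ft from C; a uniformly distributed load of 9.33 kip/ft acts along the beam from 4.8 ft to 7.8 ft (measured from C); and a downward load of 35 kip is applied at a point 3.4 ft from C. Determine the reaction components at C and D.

C_x = -20.00 kip, C_y = 29.81 kip, D_y = 33.18 kip

Resultant of the distributed load: 9.33 × 3 = 27.99 kip at 6.3 ft from C.
Moments about C: D_y·8.9 − (9.33·3)·6.3 − 35·3.4 = 0 → D_y = 295.337/8.9 = 33.1839 ≈ 33.18 kip.
ΣF_y = 0: C_y + 33.1839 − 9.33·3 − 35 = 0 → C_y = 29.81 kip.
ΣF_x = 0: C_x + 20 = 0 → C_x = -20.00 kip.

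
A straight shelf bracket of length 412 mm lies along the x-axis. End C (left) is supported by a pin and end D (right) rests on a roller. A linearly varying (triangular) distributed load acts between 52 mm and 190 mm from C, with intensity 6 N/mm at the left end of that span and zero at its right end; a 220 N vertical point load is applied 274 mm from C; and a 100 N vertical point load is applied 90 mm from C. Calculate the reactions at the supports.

Resultant of the triangular load: ½ × 6 × 138 = 414 N, acting at 98 mm from C (one-third of the span from the peak).
Taking moments about C: D_y·412 − (½·6·138)·98 − 220·274 − 100·90 = 0 → D_y = 109852/412 = 266.631 ≈ 266.6 N.
ΣF_y = 0: C_y + 266.631 − ½·6·138 − 220 − 100 = 0 → C_y = 467.4 N.
ΣF_x = 0: no horizontal applied forces, so C_x = 0.

C_x = 0, C_y = 467.4 N, D_y = 266.6 N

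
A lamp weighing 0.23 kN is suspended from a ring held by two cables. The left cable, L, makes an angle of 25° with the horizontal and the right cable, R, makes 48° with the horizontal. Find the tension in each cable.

T_L = 0.1609 kN, T_R = 0.2180 kN

ΣF_x = 0: −T_L·cos25° + T_R·cos48° = 0 → T_R = 1.35446·T_L.
ΣF_y = 0: T_L·sin25° + T_R·sin48° = 0.23.
Substitute: T_L·(0.422618 + 1.35446·0.743145) = 0.23 → T_L = 0.160932 ≈ 0.1609 kN.
Then T_R = 1.35446 × 0.160932 = 0.2180 kN.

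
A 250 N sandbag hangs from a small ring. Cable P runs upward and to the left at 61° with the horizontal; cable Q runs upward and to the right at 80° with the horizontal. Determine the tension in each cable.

T_P = 68.98 N, T_Q = 192.6 N

ΣF_x = 0: −T_P·cos61° + T_Q·cos80° = 0 → T_Q = 2.79191·T_P.
ΣF_y = 0: T_P·sin61° + T_Q·sin80° = 250.
Substitute: T_P·(0.87462 + 2.79191·0.984808) = 250 → T_P = 68.9824 ≈ 68.98 N.
Then T_Q = 2.79191 × 68.9824 = 192.6 N.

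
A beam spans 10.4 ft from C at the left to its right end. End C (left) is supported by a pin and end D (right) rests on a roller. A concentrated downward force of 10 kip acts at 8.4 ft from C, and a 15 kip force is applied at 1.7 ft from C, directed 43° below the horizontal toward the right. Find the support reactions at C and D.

C_x = -10.97 kip, C_y = 10.48 kip, D_y = 9.749 kip

ΣM about C: D_y·10.4 − 10·8.4 − 15·sin43°·1.7 = 0 → D_y = 101.391/10.4 = 9.74913 ≈ 9.749 kip.
ΣF_y = 0: C_y + 9.74913 − 10 − 15·sin43° = 0 → C_y = 10.48 kip.
ΣF_x = 0: C_x + 15·cos43° = 0 → C_x = -10.97 kip.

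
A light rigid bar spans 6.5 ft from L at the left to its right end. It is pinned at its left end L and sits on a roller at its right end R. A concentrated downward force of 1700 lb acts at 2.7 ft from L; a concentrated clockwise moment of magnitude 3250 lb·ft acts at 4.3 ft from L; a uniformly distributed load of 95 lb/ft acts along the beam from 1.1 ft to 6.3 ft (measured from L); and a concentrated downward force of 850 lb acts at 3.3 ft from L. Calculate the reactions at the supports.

Resultant of the distributed load: 95 × 5.2 = 494 lb at 3.7 ft from L.
ΣM about L: R_y·6.5 − 1700·2.7 − 3250 − (95·5.2)·3.7 − 850·3.3 = 0 → R_y = 12472.8/6.5 = 1918.89 ≈ 1919 lb.
ΣF_y = 0: L_y + 1918.89 − 1700 − 95·5.2 − 850 = 0 → L_y = 1125 lb.
ΣF_x = 0: no horizontal applied forces, so L_x = 0.

L_x = 0, L_y = 1125 lb, R_y = 1919 lb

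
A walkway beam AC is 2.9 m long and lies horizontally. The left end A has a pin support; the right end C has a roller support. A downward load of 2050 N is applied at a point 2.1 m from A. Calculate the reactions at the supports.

Moments about A: C_y·2.9 − 2050·2.1 = 0 → C_y = 4305/2.9 = 1484.48 ≈ 1484 N.
ΣF_y = 0: A_y + 1484.48 − 2050 = 0 → A_y = 565.5 N.
ΣF_x = 0: no horizontal applied forces, so A_x = 0.

A_x = 0, A_y = 565.5 N, C_y = 1484 N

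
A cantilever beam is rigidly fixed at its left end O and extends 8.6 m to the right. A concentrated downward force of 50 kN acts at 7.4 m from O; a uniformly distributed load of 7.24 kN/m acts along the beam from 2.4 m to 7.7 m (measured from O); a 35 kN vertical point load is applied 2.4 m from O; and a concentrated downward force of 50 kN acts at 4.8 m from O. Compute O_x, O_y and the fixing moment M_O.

Resultant of the distributed load: 7.24 × 5.3 = 38.372 kN at 5.05 m from O.
ΣF_x = 0: O_x = 0.
ΣF_y = 0: O_y − 50 − 7.24·5.3 − 35 − 50 = 0 → O_y = 173.4 kN.
ΣM about O: M_O − 50·7.4 − (7.24·5.3)·5.05 − 35·2.4 − 50·4.8 = 0 → M_O = 887.8 kN·m.

O_x = 0, O_y = 173.4 kN, M_O = 887.8 kN·m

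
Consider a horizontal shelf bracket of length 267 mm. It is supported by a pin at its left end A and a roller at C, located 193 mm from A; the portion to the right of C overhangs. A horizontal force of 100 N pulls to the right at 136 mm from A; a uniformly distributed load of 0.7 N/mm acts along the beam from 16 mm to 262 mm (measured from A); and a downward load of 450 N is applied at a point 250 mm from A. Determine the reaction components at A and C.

A_x = -100.0 N, A_y = -84.72 N, C_y = 706.9 N

Resultant of the distributed load: 0.7 × 246 = 172.2 N at 139 mm from A.
Taking moments about A: C_y·193 − (0.7·246)·139 − 450·250 = 0 → C_y = 136435.8/193 = 706.921 ≈ 706.9 N.
ΣF_y = 0: A_y + 706.921 − 0.7·246 − 450 = 0 → A_y = -84.72 N.
ΣF_x = 0: A_x + 100 = 0 → A_x = -100.0 N.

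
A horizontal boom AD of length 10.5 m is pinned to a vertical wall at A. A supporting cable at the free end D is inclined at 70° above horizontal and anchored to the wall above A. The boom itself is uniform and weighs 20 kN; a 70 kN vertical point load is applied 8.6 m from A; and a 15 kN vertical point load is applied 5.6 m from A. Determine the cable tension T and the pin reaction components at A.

ΣM about A: T·sin70°·10.5 − 20·5.25 − 70·8.6 − 15·5.6 = 0 → T = 791/(10.5·0.939693) = 80.168 ≈ 80.17 kN.
ΣF_x = 0: A_x − T·cos70° = 0 → A_x = 80.168 × 0.34202 = 27.42 kN.
ΣF_y = 0: A_y + T·sin70° − 20 − 70 − 15 = 0 → A_y = 105 − 80.168 × 0.939693 = 29.67 kN.

T = 80.17 kN, A_x = 27.42 kN, A_y = 29.67 kN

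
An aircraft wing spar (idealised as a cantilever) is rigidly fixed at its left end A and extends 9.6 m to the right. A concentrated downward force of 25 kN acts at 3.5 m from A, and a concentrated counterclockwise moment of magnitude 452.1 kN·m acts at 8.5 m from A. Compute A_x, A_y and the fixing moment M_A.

ΣF_x = 0: A_x = 0.
ΣF_y = 0: A_y − 25 = 0 → A_y = 25.00 kN.
ΣM about A: M_A − 25·3.5 + 452.1 = 0 → M_A = -364.6 kN·m.

A_x = 0, A_y = 25.00 kN, M_A = -364.6 kN·m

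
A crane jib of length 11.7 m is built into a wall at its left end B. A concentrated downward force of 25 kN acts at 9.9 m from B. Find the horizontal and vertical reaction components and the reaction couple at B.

ΣF_x = 0: B_x = 0.
ΣF_y = 0: B_y − 25 = 0 → B_y = 25.00 kN.
ΣM about B: M_B − 25·9.9 = 0 → M_B = 247.5 kN·m.

B_x = 0, B_y = 25.00 kN, M_B = 247.5 kN·m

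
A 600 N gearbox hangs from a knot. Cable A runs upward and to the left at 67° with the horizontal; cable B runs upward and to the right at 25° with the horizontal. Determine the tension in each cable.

T_A = 544.1 N, T_B = 234.6 N

ΣF_x = 0: −T_A·cos67° + T_B·cos25° = 0 → T_B = 0.431124·T_A.
ΣF_y = 0: T_A·sin67° + T_B·sin25° = 600.
Substitute: T_A·(0.920505 + 0.431124·0.422618) = 600 → T_A = 544.116 ≈ 544.1 N.
Then T_B = 0.431124 × 544.116 = 234.6 N.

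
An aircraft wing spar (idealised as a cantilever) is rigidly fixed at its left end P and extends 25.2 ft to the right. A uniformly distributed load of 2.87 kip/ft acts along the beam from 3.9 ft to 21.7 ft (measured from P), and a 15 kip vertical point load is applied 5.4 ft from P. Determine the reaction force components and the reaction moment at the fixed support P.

P_x = 0, P_y = 66.09 kip, M_P = 734.9 kip·ft

Resultant of the distributed load: 2.87 × 17.8 = 51.086 kip at 12.8 ft from P.
ΣF_x = 0: P_x = 0.
ΣF_y = 0: P_y − 2.87·17.8 − 15 = 0 → P_y = 66.09 kip.
ΣM about P: M_P − (2.87·17.8)·12.8 − 15·5.4 = 0 → M_P = 734.9 kip·ft.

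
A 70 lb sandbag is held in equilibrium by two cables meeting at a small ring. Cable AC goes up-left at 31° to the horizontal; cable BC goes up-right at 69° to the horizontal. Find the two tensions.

T_AC = 25.47 lb, T_BC = 60.93 lb

ΣF_x = 0: −T_AC·cos31° + T_BC·cos69° = 0 → T_BC = 2.39186·T_AC.
ΣF_y = 0: T_AC·sin31° + T_BC·sin69° = 70.
Substitute: T_AC·(0.515038 + 2.39186·0.93358) = 70 → T_AC = 25.4728 ≈ 25.47 lb.
Then T_BC = 2.39186 × 25.4728 = 60.93 lb.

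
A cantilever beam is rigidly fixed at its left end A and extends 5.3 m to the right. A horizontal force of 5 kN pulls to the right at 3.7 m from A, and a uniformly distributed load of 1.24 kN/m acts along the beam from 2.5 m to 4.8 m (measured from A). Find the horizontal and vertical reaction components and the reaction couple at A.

A_x = -5.000 kN, A_y = 2.852 kN, M_A = 10.41 kN·m

Resultant of the distributed load: 1.24 × 2.3 = 2.852 kN at 3.65 m from A.
ΣF_x = 0: A_x + 5 = 0 → A_x = -5.000 kN.
ΣF_y = 0: A_y − 1.24·2.3 = 0 → A_y = 2.852 kN.
ΣM about A: M_A − (1.24·2.3)·3.65 = 0 → M_A = 10.41 kN·m.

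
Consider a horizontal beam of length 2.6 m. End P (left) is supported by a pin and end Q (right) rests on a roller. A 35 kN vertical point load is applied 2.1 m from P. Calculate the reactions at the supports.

P_x = 0, P_y = 6.731 kN, Q_y = 28.27 kN

Taking moments about P: Q_y·2.6 − 35·2.1 = 0 → Q_y = 73.5/2.6 = 28.2692 ≈ 28.27 kN.
ΣF_y = 0: P_y + 28.2692 − 35 = 0 → P_y = 6.731 kN.
ΣF_x = 0: no horizontal applied forces, so P_x = 0.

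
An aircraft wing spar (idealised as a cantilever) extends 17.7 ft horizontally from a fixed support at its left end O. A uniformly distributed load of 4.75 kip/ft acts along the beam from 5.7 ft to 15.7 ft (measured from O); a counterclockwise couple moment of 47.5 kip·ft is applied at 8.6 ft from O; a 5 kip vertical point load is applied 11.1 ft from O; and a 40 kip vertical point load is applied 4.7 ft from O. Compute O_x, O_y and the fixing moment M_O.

O_x = 0, O_y = 92.50 kip, M_O = 704.2 kip·ft

Resultant of the distributed load: 4.75 × 10 = 47.5 kip at 10.7 ft from O.
ΣF_x = 0: O_x = 0.
ΣF_y = 0: O_y − 4.75·10 − 5 − 40 = 0 → O_y = 92.50 kip.
ΣM about O: M_O − (4.75·10)·10.7 + 47.5 − 5·11.1 − 40·4.7 = 0 → M_O = 704.2 kip·ft.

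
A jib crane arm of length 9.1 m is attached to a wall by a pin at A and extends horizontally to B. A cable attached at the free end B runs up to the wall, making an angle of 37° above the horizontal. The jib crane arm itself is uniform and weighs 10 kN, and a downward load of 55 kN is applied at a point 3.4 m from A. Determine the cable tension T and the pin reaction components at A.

ΣM about A: T·sin37°·9.1 − 10·4.55 − 55·3.4 = 0 → T = 232.5/(9.1·0.601815) = 42.454 ≈ 42.45 kN.
ΣF_x = 0: A_x − T·cos37° = 0 → A_x = 42.454 × 0.798636 = 33.91 kN.
ΣF_y = 0: A_y + T·sin37° − 10 − 55 = 0 → A_y = 65 − 42.454 × 0.601815 = 39.45 kN.

T = 42.45 kN, A_x = 33.91 kN, A_y = 39.45 kN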